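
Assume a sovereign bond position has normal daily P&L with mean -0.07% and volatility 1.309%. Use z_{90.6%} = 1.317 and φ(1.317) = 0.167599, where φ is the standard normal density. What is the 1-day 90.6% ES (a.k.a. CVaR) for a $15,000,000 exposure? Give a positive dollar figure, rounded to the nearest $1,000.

$361,000

Tail multiplier: φ(z)/(1−α) = 0.167599 / 0.094 = 1.783.
ES = −(-0.07%) + 1.309% × 1.783 = 2.404%.
On $15,000,000: 0.02404 × $15,000,000 = $360,600.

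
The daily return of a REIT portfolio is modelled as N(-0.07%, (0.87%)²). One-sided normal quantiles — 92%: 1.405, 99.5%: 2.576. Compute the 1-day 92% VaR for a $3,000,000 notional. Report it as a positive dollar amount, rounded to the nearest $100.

VaR = −μ + z·σ = −(-0.07%) + 1.405 × 0.87% = 1.292%.
On $3,000,000: 0.01292 × $3,000,000 = $38,760.

$38,800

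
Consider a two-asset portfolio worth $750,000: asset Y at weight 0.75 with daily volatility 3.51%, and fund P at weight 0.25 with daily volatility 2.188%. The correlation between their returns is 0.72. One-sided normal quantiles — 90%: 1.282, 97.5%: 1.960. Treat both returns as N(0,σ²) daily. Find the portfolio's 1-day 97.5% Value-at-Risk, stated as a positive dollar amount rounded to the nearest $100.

$44,800

σ_p² = 0.75²·3.51² + 0.25²·2.188² + 2·0.72·0.75·0.25·3.51·2.188 = 9.3028 (%²).
σ_p = √9.3028 = 3.050%.
VaR = 1.960 × 3.050% = 5.978%; on $750,000 that is $44,835.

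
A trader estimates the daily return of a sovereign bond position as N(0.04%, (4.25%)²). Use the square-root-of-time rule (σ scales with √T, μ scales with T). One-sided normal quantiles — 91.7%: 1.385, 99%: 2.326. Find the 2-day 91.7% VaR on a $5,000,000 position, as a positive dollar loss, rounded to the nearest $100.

σ_{2d} = 4.25% × √2 = 6.010%; μ_{2d} = 2 × 0.04% = 0.080%.
VaR = −(0.080%) + 1.385 × 6.010% = 8.244%.
On $5,000,000: 0.08244 × $5,000,000 = $412,200.

$412,200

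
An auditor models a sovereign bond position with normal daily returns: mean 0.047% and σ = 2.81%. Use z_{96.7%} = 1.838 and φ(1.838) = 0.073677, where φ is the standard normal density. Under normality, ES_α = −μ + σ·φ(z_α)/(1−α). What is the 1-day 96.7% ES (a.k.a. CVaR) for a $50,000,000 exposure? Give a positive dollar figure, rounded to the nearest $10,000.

Tail multiplier: φ(z)/(1−α) = 0.073677 / 0.033 = 2.233.
ES = −(0.047%) + 2.81% × 2.233 = 6.228%.
On $50,000,000: 0.06228 × $50,000,000 = $3,114,000.

$3,110,000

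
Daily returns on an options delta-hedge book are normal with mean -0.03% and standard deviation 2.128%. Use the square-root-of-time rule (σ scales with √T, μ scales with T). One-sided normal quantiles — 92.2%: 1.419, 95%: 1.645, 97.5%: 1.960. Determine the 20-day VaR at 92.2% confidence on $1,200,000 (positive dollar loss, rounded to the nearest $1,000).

$169,000

σ_{20d} = 2.128% × √20 = 9.517%; μ_{20d} = 20 × -0.03% = -0.600%.
VaR = −(-0.600%) + 1.419 × 9.517% = 14.105%.
On $1,200,000: 0.14105 × $1,200,000 = $169,260.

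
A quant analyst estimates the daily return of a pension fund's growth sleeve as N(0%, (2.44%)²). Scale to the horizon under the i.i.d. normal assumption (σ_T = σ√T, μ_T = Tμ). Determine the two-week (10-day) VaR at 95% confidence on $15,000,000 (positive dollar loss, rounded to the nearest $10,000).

$1,900,000

At 95%, z = 1.645.
σ_{10d} = 2.44% × √10 = 7.716%.
VaR = 1.645 × 7.716% = 12.693%.
On $15,000,000: 0.12693 × $15,000,000 = $1,903,950.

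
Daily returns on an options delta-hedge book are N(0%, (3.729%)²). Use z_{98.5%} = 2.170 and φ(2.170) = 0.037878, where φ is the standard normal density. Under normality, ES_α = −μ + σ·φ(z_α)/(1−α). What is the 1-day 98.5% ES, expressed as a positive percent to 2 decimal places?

9.42%

Tail multiplier: φ(z)/(1−α) = 0.037878 / 0.015 = 2.525.
ES = 3.729% × 2.525 = 9.416%.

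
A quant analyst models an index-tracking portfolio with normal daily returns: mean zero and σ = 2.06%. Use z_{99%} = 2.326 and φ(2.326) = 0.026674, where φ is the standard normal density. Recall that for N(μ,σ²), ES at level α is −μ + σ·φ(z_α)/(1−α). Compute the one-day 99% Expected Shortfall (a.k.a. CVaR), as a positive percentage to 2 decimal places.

Tail multiplier: φ(z)/(1−α) = 0.026674 / 0.01 = 2.667.
ES = 2.06% × 2.667 = 5.494%.

5.49%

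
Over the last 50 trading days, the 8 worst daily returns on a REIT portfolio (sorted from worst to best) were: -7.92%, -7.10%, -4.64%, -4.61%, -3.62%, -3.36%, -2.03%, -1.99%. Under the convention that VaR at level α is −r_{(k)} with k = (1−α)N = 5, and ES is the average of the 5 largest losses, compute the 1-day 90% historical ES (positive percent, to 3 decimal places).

5.578%

The 5 worst returns sum to -27.89%.
ES = −(-27.89%) / 5 = 5.578%.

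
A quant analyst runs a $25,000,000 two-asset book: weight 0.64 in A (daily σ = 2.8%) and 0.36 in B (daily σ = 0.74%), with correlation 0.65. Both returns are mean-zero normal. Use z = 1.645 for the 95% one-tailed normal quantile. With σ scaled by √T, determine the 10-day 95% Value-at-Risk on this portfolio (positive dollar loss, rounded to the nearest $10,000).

σ_p = √(0.64²·2.8² + 0.36²·0.74² + 2·0.65·0.64·0.36·2.8·0.74) = 1.976%.
σ_{10d} = 1.976% × √10 = 6.249%.
VaR = 1.645 × 6.249% = 10.280%; on $25,000,000 that is $2,570,000.

$2,570,000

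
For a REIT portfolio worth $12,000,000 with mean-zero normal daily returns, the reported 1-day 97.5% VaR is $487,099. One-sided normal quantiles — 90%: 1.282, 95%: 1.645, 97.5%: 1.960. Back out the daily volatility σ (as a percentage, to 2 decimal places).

2.07%

VaR as a fraction: $487,099 / $12,000,000 = 4.059%.
σ = VaR / z = 4.059% / 1.960 = 2.071%.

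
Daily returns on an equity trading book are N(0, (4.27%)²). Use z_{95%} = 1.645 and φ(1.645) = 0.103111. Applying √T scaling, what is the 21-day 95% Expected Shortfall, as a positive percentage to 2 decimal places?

σ_{21d} = 4.27% × √21 = 19.568%.
ES multiplier = φ(z)/(1−α) = 0.103111/0.05 = 2.062.
ES = 19.568% × 2.062 = 40.349%.

40.35%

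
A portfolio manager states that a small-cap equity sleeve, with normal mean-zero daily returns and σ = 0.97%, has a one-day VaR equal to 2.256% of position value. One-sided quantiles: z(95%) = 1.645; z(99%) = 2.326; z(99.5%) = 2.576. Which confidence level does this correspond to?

Implied z = VaR/σ = 2.256 / 0.97 = 2.326.
This matches z(99%) = 2.326.

99%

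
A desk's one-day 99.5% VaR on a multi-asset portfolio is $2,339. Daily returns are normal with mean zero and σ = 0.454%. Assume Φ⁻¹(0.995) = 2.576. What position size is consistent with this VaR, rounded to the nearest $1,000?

VaR as a fraction of value: z·σ = 2.576 × 0.454% = 1.1695%.
Position = $2,339 / 0.011695 = $199,999.

$200,000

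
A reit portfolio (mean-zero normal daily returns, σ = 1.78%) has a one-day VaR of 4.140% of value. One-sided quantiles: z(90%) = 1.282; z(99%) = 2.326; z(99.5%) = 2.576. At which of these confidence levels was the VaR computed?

99%

Implied z = VaR/σ = 4.140 / 1.78 = 2.326.
This matches z(99%) = 2.326.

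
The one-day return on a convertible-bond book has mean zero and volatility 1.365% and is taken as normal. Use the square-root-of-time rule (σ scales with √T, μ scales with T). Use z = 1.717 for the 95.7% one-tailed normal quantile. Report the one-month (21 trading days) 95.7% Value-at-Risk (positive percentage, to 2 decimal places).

10.74%

σ_{21d} = 1.365% × √21 = 6.255%.
VaR = 1.717 × 6.255% = 10.740%.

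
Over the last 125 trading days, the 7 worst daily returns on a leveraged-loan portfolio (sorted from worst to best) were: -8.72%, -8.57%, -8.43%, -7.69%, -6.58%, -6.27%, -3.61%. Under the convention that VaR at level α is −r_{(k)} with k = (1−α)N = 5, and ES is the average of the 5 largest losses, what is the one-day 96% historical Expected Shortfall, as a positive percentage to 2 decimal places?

8.00%

The 5 worst returns sum to -39.99%.
ES = −(-39.99%) / 5 = 7.998% ≈ 8.00%.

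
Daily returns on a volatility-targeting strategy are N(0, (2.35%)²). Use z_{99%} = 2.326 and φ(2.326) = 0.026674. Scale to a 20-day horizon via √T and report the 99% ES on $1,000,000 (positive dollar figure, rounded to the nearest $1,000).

$280,000

σ_{20d} = 2.35% × √20 = 10.510%.
ES multiplier = φ(z)/(1−α) = 0.026674/0.01 = 2.667.
ES = 10.510% × 2.667 = 28.030%; on $1,000,000: $280,300.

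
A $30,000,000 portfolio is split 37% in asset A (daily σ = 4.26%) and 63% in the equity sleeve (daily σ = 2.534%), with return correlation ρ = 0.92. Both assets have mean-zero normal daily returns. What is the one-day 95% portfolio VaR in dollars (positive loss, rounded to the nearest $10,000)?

σ_p² = 0.37²·4.26² + 0.63²·2.534² + 2·0.92·0.37·0.63·4.26·2.534 = 9.6629 (%²).
σ_p = √9.6629 = 3.109%.
At 95%, z = 1.645.
VaR = 1.645 × 3.109% = 5.114%; on $30,000,000 that is $1,534,200.

$1,530,000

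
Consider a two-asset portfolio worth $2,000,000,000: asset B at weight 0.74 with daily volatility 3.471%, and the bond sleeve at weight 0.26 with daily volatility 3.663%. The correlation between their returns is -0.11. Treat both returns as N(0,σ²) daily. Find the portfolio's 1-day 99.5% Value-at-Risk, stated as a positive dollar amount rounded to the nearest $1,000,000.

$136,000,000

σ_p² = 0.74²·3.471² + 0.26²·3.663² + 2·-0.11·0.74·0.26·3.471·3.663 = 6.9663 (%²).
σ_p = √6.9663 = 2.639%.
At 99.5%, z = 2.576.
VaR = 2.576 × 2.639% = 6.798%; on $2,000,000,000 that is $135,960,000.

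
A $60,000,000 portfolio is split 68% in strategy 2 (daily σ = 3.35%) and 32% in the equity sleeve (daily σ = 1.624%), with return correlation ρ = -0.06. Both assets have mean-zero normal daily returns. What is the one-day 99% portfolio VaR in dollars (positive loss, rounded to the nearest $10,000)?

$3,220,000

σ_p² = 0.68²·3.35² + 0.32²·1.624² + 2·-0.06·0.68·0.32·3.35·1.624 = 5.3173 (%²).
σ_p = √5.3173 = 2.306%.
At 99%, z = 2.326.
VaR = 2.326 × 2.306% = 5.364%; on $60,000,000 that is $3,218,400.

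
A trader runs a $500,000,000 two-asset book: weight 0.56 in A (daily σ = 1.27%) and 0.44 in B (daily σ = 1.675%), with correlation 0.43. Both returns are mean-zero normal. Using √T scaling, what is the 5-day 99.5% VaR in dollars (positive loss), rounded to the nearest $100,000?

σ_p = √(0.56²·1.27² + 0.44²·1.675² + 2·0.43·0.56·0.44·1.27·1.675) = 1.225%.
σ_{5d} = 1.225% × √5 = 2.739%.
z(99.5%) = 2.576.
VaR = 2.576 × 2.739% = 7.056%; on $500,000,000 that is $35,280,000.

$35,300,000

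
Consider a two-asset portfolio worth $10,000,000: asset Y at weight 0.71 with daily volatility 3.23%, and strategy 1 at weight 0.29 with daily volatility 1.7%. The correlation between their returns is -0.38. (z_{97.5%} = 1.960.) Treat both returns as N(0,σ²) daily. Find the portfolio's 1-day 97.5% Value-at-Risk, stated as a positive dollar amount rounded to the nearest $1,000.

σ_p² = 0.71²·3.23² + 0.29²·1.7² + 2·-0.38·0.71·0.29·3.23·1.7 = 4.6430 (%²).
σ_p = √4.6430 = 2.155%.
VaR = 1.960 × 2.155% = 4.224%; on $10,000,000 that is $422,400.

$422,000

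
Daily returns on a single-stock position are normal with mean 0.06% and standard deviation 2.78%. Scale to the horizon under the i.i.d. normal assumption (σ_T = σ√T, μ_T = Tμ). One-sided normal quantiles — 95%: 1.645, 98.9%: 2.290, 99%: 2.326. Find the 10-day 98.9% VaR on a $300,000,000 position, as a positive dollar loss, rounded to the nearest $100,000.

σ_{10d} = 2.78% × √10 = 8.791%; μ_{10d} = 10 × 0.06% = 0.600%.
VaR = −(0.600%) + 2.290 × 8.791% = 19.531%.
On $300,000,000: 0.19531 × $300,000,000 = $58,593,000.

$58,600,000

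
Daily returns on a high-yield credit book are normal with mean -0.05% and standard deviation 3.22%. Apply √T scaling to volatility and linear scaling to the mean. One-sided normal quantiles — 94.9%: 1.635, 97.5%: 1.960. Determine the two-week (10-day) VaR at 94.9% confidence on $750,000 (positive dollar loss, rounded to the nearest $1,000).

$129,000

σ_{10d} = 3.22% × √10 = 10.183%; μ_{10d} = 10 × -0.05% = -0.500%.
VaR = −(-0.500%) + 1.635 × 10.183% = 17.149%.
On $750,000: 0.17149 × $750,000 = $128,618.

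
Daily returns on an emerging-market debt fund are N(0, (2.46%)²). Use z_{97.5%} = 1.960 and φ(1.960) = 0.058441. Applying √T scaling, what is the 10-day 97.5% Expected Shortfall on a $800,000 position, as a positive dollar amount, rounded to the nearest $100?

$145,500

σ_{10d} = 2.46% × √10 = 7.779%.
ES multiplier = φ(z)/(1−α) = 0.058441/0.025 = 2.338.
ES = 7.779% × 2.338 = 18.187%; on $800,000: $145,496.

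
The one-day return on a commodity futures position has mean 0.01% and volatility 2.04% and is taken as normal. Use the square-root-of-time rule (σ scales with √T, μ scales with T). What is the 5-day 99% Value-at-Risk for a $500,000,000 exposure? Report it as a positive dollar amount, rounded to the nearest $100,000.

At 99%, z = 2.326.
σ_{5d} = 2.04% × √5 = 4.562%; μ_{5d} = 5 × 0.01% = 0.050%.
VaR = −(0.050%) + 2.326 × 4.562% = 10.561%.
On $500,000,000: 0.10561 × $500,000,000 = $52,805,000.

$52,800,000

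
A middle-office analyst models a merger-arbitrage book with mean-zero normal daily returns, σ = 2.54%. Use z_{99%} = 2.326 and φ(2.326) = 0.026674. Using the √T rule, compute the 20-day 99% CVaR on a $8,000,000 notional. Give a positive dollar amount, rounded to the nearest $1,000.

σ_{20d} = 2.54% × √20 = 11.359%.
ES multiplier = φ(z)/(1−α) = 0.026674/0.01 = 2.667.
ES = 11.359% × 2.667 = 30.294%; on $8,000,000: $2,423,520.

$2,424,000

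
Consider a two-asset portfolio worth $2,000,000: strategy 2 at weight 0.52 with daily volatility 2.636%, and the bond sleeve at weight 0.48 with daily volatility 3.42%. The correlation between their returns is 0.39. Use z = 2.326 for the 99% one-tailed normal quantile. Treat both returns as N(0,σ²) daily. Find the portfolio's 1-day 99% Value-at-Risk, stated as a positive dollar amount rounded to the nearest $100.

$117,000

σ_p² = 0.52²·2.636² + 0.48²·3.42² + 2·0.39·0.52·0.48·2.636·3.42 = 6.3289 (%²).
σ_p = √6.3289 = 2.516%.
VaR = 2.326 × 2.516% = 5.852%; on $2,000,000 that is $117,040.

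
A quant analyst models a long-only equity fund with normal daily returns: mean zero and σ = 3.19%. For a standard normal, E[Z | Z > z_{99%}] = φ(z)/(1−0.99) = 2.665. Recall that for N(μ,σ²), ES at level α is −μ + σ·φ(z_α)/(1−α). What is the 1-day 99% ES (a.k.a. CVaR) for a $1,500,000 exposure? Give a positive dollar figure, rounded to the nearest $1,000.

$128,000

ES = 3.19% × 2.665 = 8.501%.
On $1,500,000: 0.08501 × $1,500,000 = $127,515.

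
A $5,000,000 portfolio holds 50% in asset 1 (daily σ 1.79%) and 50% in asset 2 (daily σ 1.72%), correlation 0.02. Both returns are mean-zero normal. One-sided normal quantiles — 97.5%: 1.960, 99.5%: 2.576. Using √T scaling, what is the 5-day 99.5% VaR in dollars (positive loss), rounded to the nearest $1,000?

σ_p = √(0.5²·1.79² + 0.5²·1.72² + 2·0.02·0.5·0.5·1.79·1.72) = 1.254%.
σ_{5d} = 1.254% × √5 = 2.804%.
VaR = 2.576 × 2.804% = 7.223%; on $5,000,000 that is $361,150.

$361,000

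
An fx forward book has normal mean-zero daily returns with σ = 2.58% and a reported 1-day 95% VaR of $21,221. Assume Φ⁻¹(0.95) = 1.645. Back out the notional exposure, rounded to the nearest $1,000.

VaR as a fraction of value: z·σ = 1.645 × 2.58% = 4.2441%.
Position = $21,221 / 0.042441 = $500,012.

$500,000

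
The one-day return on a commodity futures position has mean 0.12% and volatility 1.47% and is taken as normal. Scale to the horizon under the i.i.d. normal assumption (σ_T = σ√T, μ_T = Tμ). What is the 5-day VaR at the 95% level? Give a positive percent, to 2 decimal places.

4.81%

At 95%, z = 1.645.
σ_{5d} = 1.47% × √5 = 3.287%; μ_{5d} = 5 × 0.12% = 0.600%.
VaR = −(0.600%) + 1.645 × 3.287% = 4.807%.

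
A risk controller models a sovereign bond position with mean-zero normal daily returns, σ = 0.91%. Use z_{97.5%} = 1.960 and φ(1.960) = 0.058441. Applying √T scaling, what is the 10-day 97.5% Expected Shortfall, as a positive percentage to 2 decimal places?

6.73%

σ_{10d} = 0.91% × √10 = 2.878%.
ES multiplier = φ(z)/(1−α) = 0.058441/0.025 = 2.338.
ES = 2.878% × 2.338 = 6.729%.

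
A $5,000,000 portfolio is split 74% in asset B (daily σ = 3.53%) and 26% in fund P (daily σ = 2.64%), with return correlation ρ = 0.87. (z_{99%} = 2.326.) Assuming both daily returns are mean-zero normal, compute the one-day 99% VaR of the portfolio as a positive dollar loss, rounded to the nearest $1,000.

σ_p² = 0.74²·3.53² + 0.26²·2.64² + 2·0.87·0.74·0.26·3.53·2.64 = 10.4146 (%²).
σ_p = √10.4146 = 3.227%.
VaR = 2.326 × 3.227% = 7.506%; on $5,000,000 that is $375,300.

$375,000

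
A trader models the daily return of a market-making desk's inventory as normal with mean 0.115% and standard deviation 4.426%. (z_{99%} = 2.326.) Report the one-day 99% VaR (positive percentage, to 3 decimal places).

VaR = −μ + z·σ = −(0.115%) + 2.326 × 4.426% = 10.180%.

10.180%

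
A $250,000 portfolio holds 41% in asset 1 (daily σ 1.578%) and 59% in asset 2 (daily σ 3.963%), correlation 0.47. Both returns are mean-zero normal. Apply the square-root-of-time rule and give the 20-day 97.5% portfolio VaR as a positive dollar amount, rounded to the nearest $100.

$59,200

σ_p = √(0.41²·1.578² + 0.59²·3.963² + 2·0.47·0.41·0.59·1.578·3.963) = 2.703%.
σ_{20d} = 2.703% × √20 = 12.088%.
z(97.5%) = 1.960.
VaR = 1.960 × 12.088% = 23.692%; on $250,000 that is $59,230.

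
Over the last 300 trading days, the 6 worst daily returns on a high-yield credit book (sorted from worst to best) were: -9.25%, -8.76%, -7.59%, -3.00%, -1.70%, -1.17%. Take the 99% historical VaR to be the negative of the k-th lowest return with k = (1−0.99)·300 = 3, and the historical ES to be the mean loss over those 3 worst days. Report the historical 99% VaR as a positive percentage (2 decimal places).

k = 3; the 3rd lowest return is -7.59%, so VaR = 7.59%.

7.59%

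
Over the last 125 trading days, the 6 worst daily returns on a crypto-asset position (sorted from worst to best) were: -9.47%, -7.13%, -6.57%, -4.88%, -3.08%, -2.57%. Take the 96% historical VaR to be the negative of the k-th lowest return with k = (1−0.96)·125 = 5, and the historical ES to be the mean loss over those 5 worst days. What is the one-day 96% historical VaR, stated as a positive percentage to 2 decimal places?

3.08%

k = 5; the 5th lowest return is -3.08%, so VaR = 3.08%.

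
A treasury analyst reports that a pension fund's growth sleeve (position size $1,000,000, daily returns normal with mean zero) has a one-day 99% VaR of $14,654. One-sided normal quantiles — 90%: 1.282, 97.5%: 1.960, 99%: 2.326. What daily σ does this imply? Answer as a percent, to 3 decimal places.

VaR as a fraction: $14,654 / $1,000,000 = 1.465%.
σ = VaR / z = 1.465% / 2.326 = 0.630%.

0.630%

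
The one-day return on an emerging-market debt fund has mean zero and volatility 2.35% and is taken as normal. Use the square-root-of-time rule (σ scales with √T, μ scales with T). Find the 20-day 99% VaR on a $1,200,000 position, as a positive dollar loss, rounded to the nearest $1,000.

$293,000

At 99%, z = 2.326.
σ_{20d} = 2.35% × √20 = 10.510%.
VaR = 2.326 × 10.510% = 24.446%.
On $1,200,000: 0.24446 × $1,200,000 = $293,352.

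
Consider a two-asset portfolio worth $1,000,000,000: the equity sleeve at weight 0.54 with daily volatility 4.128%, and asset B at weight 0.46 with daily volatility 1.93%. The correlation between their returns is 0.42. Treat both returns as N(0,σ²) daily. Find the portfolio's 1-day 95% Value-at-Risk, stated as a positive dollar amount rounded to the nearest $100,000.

$44,800,000

σ_p² = 0.54²·4.128² + 0.46²·1.93² + 2·0.42·0.54·0.46·4.128·1.93 = 7.4195 (%²).
σ_p = √7.4195 = 2.724%.
At 95%, z = 1.645.
VaR = 1.645 × 2.724% = 4.481%; on $1,000,000,000 that is $44,810,000.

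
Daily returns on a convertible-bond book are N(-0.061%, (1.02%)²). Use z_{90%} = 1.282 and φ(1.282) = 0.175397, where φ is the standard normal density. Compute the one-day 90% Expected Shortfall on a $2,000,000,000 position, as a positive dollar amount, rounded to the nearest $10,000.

$37,000,000

Tail multiplier: φ(z)/(1−α) = 0.175397 / 0.1 = 1.754.
ES = −(-0.061%) + 1.02% × 1.754 = 1.850%.
On $2,000,000,000: 0.01850 × $2,000,000,000 = $37,000,000.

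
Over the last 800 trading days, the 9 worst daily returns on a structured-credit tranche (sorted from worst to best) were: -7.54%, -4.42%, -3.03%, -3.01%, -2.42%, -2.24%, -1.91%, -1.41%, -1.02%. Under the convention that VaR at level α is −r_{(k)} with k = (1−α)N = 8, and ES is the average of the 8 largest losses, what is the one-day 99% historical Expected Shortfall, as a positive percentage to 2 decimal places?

The 8 worst returns sum to -25.98%.
ES = −(-25.98%) / 8 = 3.2475% ≈ 3.25%.

3.25%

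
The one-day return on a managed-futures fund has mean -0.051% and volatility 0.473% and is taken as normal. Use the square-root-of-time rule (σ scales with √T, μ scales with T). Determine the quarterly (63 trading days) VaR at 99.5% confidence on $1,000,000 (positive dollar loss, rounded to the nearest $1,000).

$129,000

At 99.5%, z = 2.576.
σ_{63d} = 0.473% × √63 = 3.754%; μ_{63d} = 63 × -0.051% = -3.213%.
VaR = −(-3.213%) + 2.576 × 3.754% = 12.883%.
On $1,000,000: 0.12883 × $1,000,000 = $128,830.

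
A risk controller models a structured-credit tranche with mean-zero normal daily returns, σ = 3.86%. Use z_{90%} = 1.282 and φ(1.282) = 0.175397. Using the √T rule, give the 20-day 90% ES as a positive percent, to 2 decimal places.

σ_{20d} = 3.86% × √20 = 17.262%.
ES multiplier = φ(z)/(1−α) = 0.175397/0.1 = 1.754.
ES = 17.262% × 1.754 = 30.278%.

30.28%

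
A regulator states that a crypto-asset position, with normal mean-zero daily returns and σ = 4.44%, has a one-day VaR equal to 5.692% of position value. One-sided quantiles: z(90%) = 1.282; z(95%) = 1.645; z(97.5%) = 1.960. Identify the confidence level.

90%

Implied z = VaR/σ = 5.692 / 4.44 = 1.282.
This matches z(90%) = 1.282.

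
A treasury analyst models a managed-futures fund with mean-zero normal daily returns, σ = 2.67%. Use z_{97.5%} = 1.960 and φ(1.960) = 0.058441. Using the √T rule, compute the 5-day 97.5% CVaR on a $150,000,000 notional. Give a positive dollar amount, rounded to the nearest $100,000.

σ_{5d} = 2.67% × √5 = 5.970%.
ES multiplier = φ(z)/(1−α) = 0.058441/0.025 = 2.338.
ES = 5.970% × 2.338 = 13.958%; on $150,000,000: $20,937,000.

$20,900,000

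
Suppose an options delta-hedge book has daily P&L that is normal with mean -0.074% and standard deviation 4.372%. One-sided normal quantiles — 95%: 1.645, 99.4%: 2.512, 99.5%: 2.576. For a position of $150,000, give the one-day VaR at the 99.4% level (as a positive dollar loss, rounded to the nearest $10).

$16,580

VaR = −μ + z·σ = −(-0.074%) + 2.512 × 4.372% = 11.056%.
On $150,000: 0.11056 × $150,000 = $16,584.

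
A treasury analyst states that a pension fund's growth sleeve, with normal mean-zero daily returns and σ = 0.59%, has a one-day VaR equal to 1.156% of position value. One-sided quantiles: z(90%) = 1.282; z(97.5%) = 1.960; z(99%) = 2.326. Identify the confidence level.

Implied z = VaR/σ = 1.156 / 0.59 = 1.959.
This matches z(97.5%) = 1.960.

97.5%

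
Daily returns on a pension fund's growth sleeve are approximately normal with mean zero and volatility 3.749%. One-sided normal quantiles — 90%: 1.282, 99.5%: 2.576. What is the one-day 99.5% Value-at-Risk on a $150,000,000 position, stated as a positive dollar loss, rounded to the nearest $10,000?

$14,490,000

VaR = z·σ = 2.576 × 3.749% = 9.657%.
On $150,000,000: 0.09657 × $150,000,000 = $14,485,500.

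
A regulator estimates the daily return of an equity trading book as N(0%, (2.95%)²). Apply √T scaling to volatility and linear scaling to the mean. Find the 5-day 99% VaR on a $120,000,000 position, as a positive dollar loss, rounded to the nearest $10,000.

At 99%, z = 2.326.
σ_{5d} = 2.95% × √5 = 6.596%.
VaR = 2.326 × 6.596% = 15.342%.
On $120,000,000: 0.15342 × $120,000,000 = $18,410,400.

$18,410,000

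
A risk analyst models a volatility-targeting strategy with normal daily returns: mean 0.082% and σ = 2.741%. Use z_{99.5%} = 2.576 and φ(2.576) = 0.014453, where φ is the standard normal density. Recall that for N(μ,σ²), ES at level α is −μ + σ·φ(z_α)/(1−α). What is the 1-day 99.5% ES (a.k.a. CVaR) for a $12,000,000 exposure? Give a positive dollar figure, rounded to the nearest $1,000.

Tail multiplier: φ(z)/(1−α) = 0.014453 / 0.005 = 2.891.
ES = −(0.082%) + 2.741% × 2.891 = 7.842%.
On $12,000,000: 0.07842 × $12,000,000 = $941,040.

$941,000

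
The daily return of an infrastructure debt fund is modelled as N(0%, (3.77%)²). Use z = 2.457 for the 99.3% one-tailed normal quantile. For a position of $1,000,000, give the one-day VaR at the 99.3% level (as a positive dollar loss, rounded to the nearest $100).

$92,600

VaR = z·σ = 2.457 × 3.77% = 9.263%.
On $1,000,000: 0.09263 × $1,000,000 = $92,630.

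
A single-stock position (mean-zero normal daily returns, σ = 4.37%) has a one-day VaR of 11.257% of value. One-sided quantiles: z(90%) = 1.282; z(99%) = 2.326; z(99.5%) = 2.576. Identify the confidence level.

Implied z = VaR/σ = 11.257 / 4.37 = 2.576.
This matches z(99.5%) = 2.576.

99.5%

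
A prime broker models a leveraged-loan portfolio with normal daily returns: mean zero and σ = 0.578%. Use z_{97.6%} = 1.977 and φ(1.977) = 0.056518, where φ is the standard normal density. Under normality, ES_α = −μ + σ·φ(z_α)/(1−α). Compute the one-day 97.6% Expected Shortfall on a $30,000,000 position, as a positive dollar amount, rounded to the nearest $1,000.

Tail multiplier: φ(z)/(1−α) = 0.056518 / 0.024 = 2.355.
ES = 0.578% × 2.355 = 1.361%.
On $30,000,000: 0.01361 × $30,000,000 = $408,300.

$408,000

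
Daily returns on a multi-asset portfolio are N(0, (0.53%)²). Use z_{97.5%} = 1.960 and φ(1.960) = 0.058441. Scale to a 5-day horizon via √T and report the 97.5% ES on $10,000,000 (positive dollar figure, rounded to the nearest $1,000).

$277,000

σ_{5d} = 0.53% × √5 = 1.185%.
ES multiplier = φ(z)/(1−α) = 0.058441/0.025 = 2.338.
ES = 1.185% × 2.338 = 2.771%; on $10,000,000: $277,100.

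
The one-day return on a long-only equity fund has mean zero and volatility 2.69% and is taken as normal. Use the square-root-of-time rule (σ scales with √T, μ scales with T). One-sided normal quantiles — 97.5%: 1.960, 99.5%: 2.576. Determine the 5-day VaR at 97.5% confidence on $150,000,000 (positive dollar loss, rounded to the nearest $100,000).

$17,700,000

σ_{5d} = 2.69% × √5 = 6.015%.
VaR = 1.960 × 6.015% = 11.789%.
On $150,000,000: 0.11789 × $150,000,000 = $17,683,500.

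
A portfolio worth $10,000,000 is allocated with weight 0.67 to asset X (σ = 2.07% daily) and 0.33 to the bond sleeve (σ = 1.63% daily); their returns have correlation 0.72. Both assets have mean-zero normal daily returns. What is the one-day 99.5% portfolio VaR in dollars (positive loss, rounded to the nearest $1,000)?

$467,000

σ_p² = 0.67²·2.07² + 0.33²·1.63² + 2·0.72·0.67·0.33·2.07·1.63 = 3.2871 (%²).
σ_p = √3.2871 = 1.813%.
At 99.5%, z = 2.576.
VaR = 2.576 × 1.813% = 4.670%; on $10,000,000 that is $467,000.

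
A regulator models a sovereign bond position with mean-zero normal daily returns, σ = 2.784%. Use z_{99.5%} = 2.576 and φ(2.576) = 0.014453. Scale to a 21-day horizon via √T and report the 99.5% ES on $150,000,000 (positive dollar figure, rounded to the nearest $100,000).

σ_{21d} = 2.784% × √21 = 12.758%.
ES multiplier = φ(z)/(1−α) = 0.014453/0.005 = 2.891.
ES = 12.758% × 2.891 = 36.883%; on $150,000,000: $55,324,500.

$55,300,000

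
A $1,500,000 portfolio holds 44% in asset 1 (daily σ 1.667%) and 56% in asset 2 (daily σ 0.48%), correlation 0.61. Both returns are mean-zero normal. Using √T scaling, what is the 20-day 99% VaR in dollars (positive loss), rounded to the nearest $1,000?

$144,000

σ_p = √(0.44²·1.667² + 0.56²·0.48² + 2·0.61·0.44·0.56·1.667·0.48) = 0.922%.
σ_{20d} = 0.922% × √20 = 4.123%.
z(99%) = 2.326.
VaR = 2.326 × 4.123% = 9.590%; on $1,500,000 that is $143,850.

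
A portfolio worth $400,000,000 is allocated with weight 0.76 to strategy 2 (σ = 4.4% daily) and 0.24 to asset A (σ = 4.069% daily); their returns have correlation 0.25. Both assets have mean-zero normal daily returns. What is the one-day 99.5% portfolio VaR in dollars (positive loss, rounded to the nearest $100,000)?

$38,200,000

σ_p² = 0.76²·4.4² + 0.24²·4.069² + 2·0.25·0.76·0.24·4.4·4.069 = 13.7688 (%²).
σ_p = √13.7688 = 3.711%.
At 99.5%, z = 2.576.
VaR = 2.576 × 3.711% = 9.560%; on $400,000,000 that is $38,240,000.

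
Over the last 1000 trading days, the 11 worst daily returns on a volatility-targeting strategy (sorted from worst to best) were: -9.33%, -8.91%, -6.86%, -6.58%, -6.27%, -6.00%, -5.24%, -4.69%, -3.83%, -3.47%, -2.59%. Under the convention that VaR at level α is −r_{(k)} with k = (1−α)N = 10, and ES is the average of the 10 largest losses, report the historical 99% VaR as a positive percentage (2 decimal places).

3.47%

k = 10; the 10th lowest return is -3.47%, so VaR = 3.47%.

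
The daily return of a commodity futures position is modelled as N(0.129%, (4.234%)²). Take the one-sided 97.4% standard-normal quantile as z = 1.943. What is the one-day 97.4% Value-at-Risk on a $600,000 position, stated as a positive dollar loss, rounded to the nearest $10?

$48,590

VaR = −μ + z·σ = −(0.129%) + 1.943 × 4.234% = 8.098%.
On $600,000: 0.08098 × $600,000 = $48,588.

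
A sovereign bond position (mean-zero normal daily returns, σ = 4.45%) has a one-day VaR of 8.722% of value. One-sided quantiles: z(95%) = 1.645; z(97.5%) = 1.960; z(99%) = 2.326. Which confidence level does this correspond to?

97.5%

Implied z = VaR/σ = 8.722 / 4.45 = 1.960.
This matches z(97.5%) = 1.960.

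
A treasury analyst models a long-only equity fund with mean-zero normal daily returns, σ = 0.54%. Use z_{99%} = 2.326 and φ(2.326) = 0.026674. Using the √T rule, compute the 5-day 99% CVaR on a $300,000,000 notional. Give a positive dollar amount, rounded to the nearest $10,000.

$9,660,000

σ_{5d} = 0.54% × √5 = 1.207%.
ES multiplier = φ(z)/(1−α) = 0.026674/0.01 = 2.667.
ES = 1.207% × 2.667 = 3.219%; on $300,000,000: $9,657,000.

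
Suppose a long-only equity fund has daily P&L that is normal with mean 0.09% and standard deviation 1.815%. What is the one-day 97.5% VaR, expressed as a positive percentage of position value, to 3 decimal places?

3.467%

At 97.5% one-sided, z = 1.960.
VaR = −μ + z·σ = −(0.09%) + 1.960 × 1.815% = 3.467%.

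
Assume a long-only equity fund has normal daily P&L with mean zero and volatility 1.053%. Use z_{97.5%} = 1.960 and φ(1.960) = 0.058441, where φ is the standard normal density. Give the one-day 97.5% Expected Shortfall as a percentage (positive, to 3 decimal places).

Tail multiplier: φ(z)/(1−α) = 0.058441 / 0.025 = 2.338.
ES = 1.053% × 2.338 = 2.462%.

2.462%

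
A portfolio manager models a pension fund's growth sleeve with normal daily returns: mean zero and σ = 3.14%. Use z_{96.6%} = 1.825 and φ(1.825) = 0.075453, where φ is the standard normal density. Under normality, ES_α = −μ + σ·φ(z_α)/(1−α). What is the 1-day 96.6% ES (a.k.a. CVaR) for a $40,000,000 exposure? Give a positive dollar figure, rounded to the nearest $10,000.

$2,790,000

Tail multiplier: φ(z)/(1−α) = 0.075453 / 0.034 = 2.219.
ES = 3.14% × 2.219 = 6.968%.
On $40,000,000: 0.06968 × $40,000,000 = $2,787,200.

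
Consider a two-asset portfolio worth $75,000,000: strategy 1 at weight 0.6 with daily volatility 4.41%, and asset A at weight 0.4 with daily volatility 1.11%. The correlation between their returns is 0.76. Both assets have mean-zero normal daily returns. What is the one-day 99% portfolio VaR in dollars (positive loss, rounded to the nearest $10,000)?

σ_p² = 0.6²·4.41² + 0.4²·1.11² + 2·0.76·0.6·0.4·4.41·1.11 = 8.9842 (%²).
σ_p = √8.9842 = 2.997%.
At 99%, z = 2.326.
VaR = 2.326 × 2.997% = 6.971%; on $75,000,000 that is $5,228,250.

$5,230,000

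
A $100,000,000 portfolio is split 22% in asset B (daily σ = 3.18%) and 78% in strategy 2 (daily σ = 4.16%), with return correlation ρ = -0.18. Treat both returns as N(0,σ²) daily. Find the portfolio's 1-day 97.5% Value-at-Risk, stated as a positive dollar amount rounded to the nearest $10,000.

$6,260,000

σ_p² = 0.22²·3.18² + 0.78²·4.16² + 2·-0.18·0.22·0.78·3.18·4.16 = 10.2009 (%²).
σ_p = √10.2009 = 3.194%.
At 97.5%, z = 1.960.
VaR = 1.960 × 3.194% = 6.260%; on $100,000,000 that is $6,260,000.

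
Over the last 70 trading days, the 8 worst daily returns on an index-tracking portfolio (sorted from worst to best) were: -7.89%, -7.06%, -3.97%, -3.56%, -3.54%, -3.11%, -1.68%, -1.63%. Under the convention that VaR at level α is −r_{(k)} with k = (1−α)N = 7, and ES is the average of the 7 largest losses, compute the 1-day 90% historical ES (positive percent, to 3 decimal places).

4.401%

The 7 worst returns sum to -30.81%.
ES = −(-30.81%) / 7 = 4.4014…% ≈ 4.401%.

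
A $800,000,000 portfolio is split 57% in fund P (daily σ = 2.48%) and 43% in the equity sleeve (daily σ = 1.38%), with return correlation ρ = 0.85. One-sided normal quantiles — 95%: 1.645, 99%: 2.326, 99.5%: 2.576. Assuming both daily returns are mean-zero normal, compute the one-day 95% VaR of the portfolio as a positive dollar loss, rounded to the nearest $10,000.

$25,570,000

σ_p² = 0.57²·2.48² + 0.43²·1.38² + 2·0.85·0.57·0.43·2.48·1.38 = 3.7764 (%²).
σ_p = √3.7764 = 1.943%.
VaR = 1.645 × 1.943% = 3.196%; on $800,000,000 that is $25,568,000.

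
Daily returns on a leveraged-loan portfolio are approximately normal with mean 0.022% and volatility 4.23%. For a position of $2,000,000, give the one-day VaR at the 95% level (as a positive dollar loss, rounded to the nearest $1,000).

At 95% one-sided, z = 1.645.
VaR = −μ + z·σ = −(0.022%) + 1.645 × 4.23% = 6.936%.
On $2,000,000: 0.06936 × $2,000,000 = $138,720.

$139,000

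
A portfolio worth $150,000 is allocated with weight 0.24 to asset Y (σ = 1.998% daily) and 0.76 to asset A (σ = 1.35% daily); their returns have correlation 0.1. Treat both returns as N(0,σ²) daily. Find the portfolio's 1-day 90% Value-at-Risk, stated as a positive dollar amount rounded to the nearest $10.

σ_p² = 0.24²·1.998² + 0.76²·1.35² + 2·0.1·0.24·0.76·1.998·1.35 = 1.3810 (%²).
σ_p = √1.3810 = 1.175%.
At 90%, z = 1.282.
VaR = 1.282 × 1.175% = 1.506%; on $150,000 that is $2,259.

$2,260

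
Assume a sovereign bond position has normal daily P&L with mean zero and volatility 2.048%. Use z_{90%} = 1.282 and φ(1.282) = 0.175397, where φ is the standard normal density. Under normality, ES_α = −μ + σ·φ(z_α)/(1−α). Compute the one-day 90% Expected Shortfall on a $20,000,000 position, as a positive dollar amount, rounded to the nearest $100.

Tail multiplier: φ(z)/(1−α) = 0.175397 / 0.1 = 1.754.
ES = 2.048% × 1.754 = 3.592%.
On $20,000,000: 0.03592 × $20,000,000 = $718,400.

$718,400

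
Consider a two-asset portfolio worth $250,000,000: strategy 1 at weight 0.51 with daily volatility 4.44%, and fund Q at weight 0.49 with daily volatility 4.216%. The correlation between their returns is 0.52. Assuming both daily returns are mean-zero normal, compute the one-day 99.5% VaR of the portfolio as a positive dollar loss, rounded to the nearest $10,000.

σ_p² = 0.51²·4.44² + 0.49²·4.216² + 2·0.52·0.51·0.49·4.44·4.216 = 14.2602 (%²).
σ_p = √14.2602 = 3.776%.
At 99.5%, z = 2.576.
VaR = 2.576 × 3.776% = 9.727%; on $250,000,000 that is $24,317,500.

$24,320,000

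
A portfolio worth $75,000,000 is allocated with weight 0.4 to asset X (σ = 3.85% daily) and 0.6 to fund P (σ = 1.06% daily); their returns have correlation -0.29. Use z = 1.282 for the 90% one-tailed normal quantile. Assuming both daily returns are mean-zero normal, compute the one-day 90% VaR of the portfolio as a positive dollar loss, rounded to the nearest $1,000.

σ_p² = 0.4²·3.85² + 0.6²·1.06² + 2·-0.29·0.4·0.6·3.85·1.06 = 2.2080 (%²).
σ_p = √2.2080 = 1.486%.
VaR = 1.282 × 1.486% = 1.905%; on $75,000,000 that is $1,428,750.

$1,429,000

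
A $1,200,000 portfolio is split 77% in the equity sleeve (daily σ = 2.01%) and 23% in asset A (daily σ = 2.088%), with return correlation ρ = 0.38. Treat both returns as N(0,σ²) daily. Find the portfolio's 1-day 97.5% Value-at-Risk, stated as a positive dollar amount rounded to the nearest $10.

$42,010

σ_p² = 0.77²·2.01² + 0.23²·2.088² + 2·0.38·0.77·0.23·2.01·2.088 = 3.1909 (%²).
σ_p = √3.1909 = 1.786%.
At 97.5%, z = 1.960.
VaR = 1.960 × 1.786% = 3.501%; on $1,200,000 that is $42,012.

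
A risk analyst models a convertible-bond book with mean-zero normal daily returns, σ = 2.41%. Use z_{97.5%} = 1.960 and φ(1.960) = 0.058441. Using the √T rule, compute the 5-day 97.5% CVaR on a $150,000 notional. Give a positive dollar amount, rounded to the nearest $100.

$18,900

σ_{5d} = 2.41% × √5 = 5.389%.
ES multiplier = φ(z)/(1−α) = 0.058441/0.025 = 2.338.
ES = 5.389% × 2.338 = 12.599%; on $150,000: $18,898.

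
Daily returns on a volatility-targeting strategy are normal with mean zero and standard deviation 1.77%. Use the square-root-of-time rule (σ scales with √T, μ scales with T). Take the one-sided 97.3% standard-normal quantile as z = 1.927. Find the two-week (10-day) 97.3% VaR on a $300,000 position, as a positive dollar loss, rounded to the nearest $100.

$32,400

σ_{10d} = 1.77% × √10 = 5.597%.
VaR = 1.927 × 5.597% = 10.785%.
On $300,000: 0.10785 × $300,000 = $32,355.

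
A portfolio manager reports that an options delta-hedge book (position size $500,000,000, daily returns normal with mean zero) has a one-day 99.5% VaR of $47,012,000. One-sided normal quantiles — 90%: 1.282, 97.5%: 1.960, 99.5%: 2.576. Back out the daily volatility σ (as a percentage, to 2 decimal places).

3.65%

VaR as a fraction: $47,012,000 / $500,000,000 = 9.402%.
σ = VaR / z = 9.402% / 2.576 = 3.650%.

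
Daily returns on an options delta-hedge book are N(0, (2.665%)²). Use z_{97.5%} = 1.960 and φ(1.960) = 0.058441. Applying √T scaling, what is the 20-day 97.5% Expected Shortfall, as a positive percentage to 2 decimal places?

27.86%

σ_{20d} = 2.665% × √20 = 11.918%.
ES multiplier = φ(z)/(1−α) = 0.058441/0.025 = 2.338.
ES = 11.918% × 2.338 = 27.864%.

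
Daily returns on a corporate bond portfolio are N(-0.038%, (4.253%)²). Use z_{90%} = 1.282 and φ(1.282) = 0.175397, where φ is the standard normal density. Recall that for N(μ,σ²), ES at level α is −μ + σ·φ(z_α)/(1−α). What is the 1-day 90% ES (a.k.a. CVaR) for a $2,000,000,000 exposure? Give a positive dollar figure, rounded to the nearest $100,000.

$150,000,000

Tail multiplier: φ(z)/(1−α) = 0.175397 / 0.1 = 1.754.
ES = −(-0.038%) + 4.253% × 1.754 = 7.498%.
On $2,000,000,000: 0.07498 × $2,000,000,000 = $149,960,000.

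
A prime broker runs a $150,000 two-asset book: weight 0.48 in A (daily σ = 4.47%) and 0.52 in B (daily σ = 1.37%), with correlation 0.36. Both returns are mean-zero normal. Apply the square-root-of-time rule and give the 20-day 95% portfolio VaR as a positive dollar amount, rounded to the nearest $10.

σ_p = √(0.48²·4.47² + 0.52²·1.37² + 2·0.36·0.48·0.52·4.47·1.37) = 2.492%.
σ_{20d} = 2.492% × √20 = 11.145%.
z(95%) = 1.645.
VaR = 1.645 × 11.145% = 18.334%; on $150,000 that is $27,501.

$27,500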